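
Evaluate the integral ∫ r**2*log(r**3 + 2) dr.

Let u = r**3 + 2, so du = (3*r**2) dr.
The integral becomes (1/3)·∫ log(u) du; integrate by parts with u′=log(u), dv′=du.

r**3*log(r**3 + 2)/3 - r**3/3 + 2*log(r**3 + 2)/3 + C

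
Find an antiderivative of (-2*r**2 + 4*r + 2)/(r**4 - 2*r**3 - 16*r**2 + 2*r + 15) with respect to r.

-7*log(r - 5)/48 - log(r - 1)/8 - log(r + 1)/6 + 7*log(r + 3)/16 + C

Factor the denominator: (r - 5)*(r - 1)*(r + 1)*(r + 3).
Partial-fraction decomposition: 7/(16*(r + 3)) - 1/(6*(r + 1)) - 1/(8*(r - 1)) - 7/(48*(r - 5)).
Integrate each term: A/(r−a) contributes A·log|r−a|.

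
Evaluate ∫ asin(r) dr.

Use integration by parts with u = arcsin(r), dv = dr.
Then du = 1/sqrt(-r**2 + 1) dr.

r*asin(r) + sqrt(-r**2 + 1) + C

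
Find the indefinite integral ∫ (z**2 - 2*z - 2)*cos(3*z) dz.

Use integration by parts with u = z**2 - 2*z - 2, dv = cos(3*z) dz, so v = sin(3*z)/3.
Apply parts 2 times (tabular method): alternate signs, differentiate u down to 0, integrate dv up.

z**2*sin(3*z)/3 - 2*z*sin(3*z)/3 + 2*z*cos(3*z)/9 - 20*sin(3*z)/27 - 2*cos(3*z)/9 + C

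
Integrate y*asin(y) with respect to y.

Use integration by parts with u = arcsin(y), dv = y dy.
Then du = 1/sqrt(-y**2 + 1) dy.

y**2*asin(y)/2 + y*sqrt(-y**2 + 1)/4 - asin(y)/4 + C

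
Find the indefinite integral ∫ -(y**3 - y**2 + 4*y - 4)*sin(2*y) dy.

Use integration by parts with u = y**3 - y**2 + 4*y - 4, dv = -sin(2*y) dy, so v = cos(2*y)/2.
Apply parts 3 times (tabular method): alternate signs, differentiate u down to 0, integrate dv up.

y**3*cos(2*y)/2 - 3*y**2*sin(2*y)/4 - y**2*cos(2*y)/2 + y*sin(2*y)/2 + 5*y*cos(2*y)/4 - 5*sin(2*y)/8 - 7*cos(2*y)/4 + C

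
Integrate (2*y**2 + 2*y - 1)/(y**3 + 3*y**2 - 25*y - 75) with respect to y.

Factor the denominator: (y - 5)*(y + 3)*(y + 5).
Partial-fraction decomposition: 39/(20*(y + 5)) - 11/(16*(y + 3)) + 59/(80*(y - 5)).
Integrate each term: A/(y−a) contributes A·log|y−a|.

59*log(y - 5)/80 - 11*log(y + 3)/16 + 39*log(y + 5)/20 + C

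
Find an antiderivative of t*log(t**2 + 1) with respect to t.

Let u = t**2 + 1, so du = (2*t) dt.
The integral becomes (1/2)·∫ log(u) du; integrate by parts with u′=log(u), dv′=du.

t**2*log(t**2 + 1)/2 - t**2/2 + log(t**2 + 1)/2 + C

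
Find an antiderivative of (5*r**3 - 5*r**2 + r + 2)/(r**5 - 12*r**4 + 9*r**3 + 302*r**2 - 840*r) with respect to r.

Factor the denominator: r*(r - 7)*(r - 6)*(r - 4)*(r + 5).
Partial-fraction decomposition: -251/(1980*(r + 5)) + 41/(36*(r - 4)) - 227/(33*(r - 6)) + 493/(84*(r - 7)) - 1/(420*r).
Integrate each term: A/(r−a) contributes A·log|r−a|.

-log(r)/420 + 493*log(r - 7)/84 - 227*log(r - 6)/33 + 41*log(r - 4)/36 - 251*log(r + 5)/1980 + C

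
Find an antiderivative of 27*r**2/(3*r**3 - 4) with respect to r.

3*log(3*r**3 - 4) + C

Let u = 3*r**3 - 4, so du = (9*r**2) dr.
Rewriting, the integral becomes 3·∫ 1/u du = 3·log(u).
Substituting back, u = 3*r**3 - 4.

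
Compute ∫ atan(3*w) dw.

Use integration by parts with u = arctan(3*w), dv = dw.
Then du = 3/(9*w**2 + 1) dw.

w*atan(3*w) - log(9*w**2 + 1)/6 + C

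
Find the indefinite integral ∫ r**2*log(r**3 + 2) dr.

Let u = r**3 + 2, so du = (3*r**2) dr.
The integral becomes (1/3)·∫ log(u) du; integrate by parts with u′=log(u), dv′=du.

r**3*log(r**3 + 2)/3 - r**3/3 + 2*log(r**3 + 2)/3 + C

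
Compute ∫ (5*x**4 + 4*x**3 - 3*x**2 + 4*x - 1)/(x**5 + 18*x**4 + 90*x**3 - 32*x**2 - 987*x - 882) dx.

Factor the denominator: (x - 3)*(x + 1)*(x + 6)*(x + 7)**2.
Partial-fraction decomposition: -105293/(900*(x + 7)) - 10457/(60*(x + 7)**2) + 5483/(45*(x + 6)) + 7/(720*(x + 1)) + 497/(3600*(x - 3)).
Integrate each term; A/(x−a) gives A·log|x−a|; A/(x−a)² gives −A/(x−a).

497*log(x - 3)/3600 + 7*log(x + 1)/720 + 5483*log(x + 6)/45 - 105293*log(x + 7)/900 + 10457/(60*x + 420) + C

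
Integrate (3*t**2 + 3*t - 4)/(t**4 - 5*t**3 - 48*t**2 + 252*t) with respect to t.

-log(t)/63 + 181*log(t - 6)/1521 - 122*log(t + 7)/1183 - 61/(39*t - 234) + C

Factor the denominator: t*(t - 6)**2*(t + 7).
Partial-fraction decomposition: -122/(1183*(t + 7)) + 181/(1521*(t - 6)) + 61/(39*(t - 6)**2) - 1/(63*t).
Integrate each term; A/(t−a) gives A·log|t−a|; A/(t−a)² gives −A/(t−a).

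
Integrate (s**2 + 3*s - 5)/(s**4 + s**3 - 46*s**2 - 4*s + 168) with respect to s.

Factor the denominator: (s - 6)*(s - 2)*(s + 2)*(s + 7).
Partial-fraction decomposition: -23/(585*(s + 7)) - 7/(160*(s + 2)) - 5/(144*(s - 2)) + 49/(416*(s - 6)).
Integrate each term: A/(s−a) contributes A·log|s−a|.

49*log(s - 6)/416 - 5*log(s - 2)/144 - 7*log(s + 2)/160 - 23*log(s + 7)/585 + C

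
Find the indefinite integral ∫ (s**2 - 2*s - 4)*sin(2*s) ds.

Use integration by parts with u = s**2 - 2*s - 4, dv = sin(2*s) ds, so v = -cos(2*s)/2.
Apply parts 2 times (tabular method): alternate signs, differentiate u down to 0, integrate dv up.

-s**2*cos(2*s)/2 + s*sin(2*s)/2 + s*cos(2*s) - sin(2*s)/2 + 9*cos(2*s)/4 + C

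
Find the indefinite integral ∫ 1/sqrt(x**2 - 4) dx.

log(x + sqrt(x**2 - 4)) + C

Substitute x = 2·sec(θ), so dx = 2·sec(θ)*tan(θ) dθ and the radical becomes sqrt(x**2 - 4) = 2·tan(θ) by the Pythagorean identity.
Integrate the resulting trig expression in θ, then back-substitute sec(θ) = x/2, tan(θ) = sqrt(x**2 - 4)/2 (absorbing any constant into C).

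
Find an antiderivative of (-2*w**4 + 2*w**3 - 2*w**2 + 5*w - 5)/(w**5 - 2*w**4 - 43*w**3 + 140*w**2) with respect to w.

97*log(w)/3920 - 103*log(w - 5)/30 + 401*log(w - 4)/176 - 2813*log(w + 7)/3234 + 1/(28*w) + C

Factor the denominator: w**2*(w - 5)*(w - 4)*(w + 7).
Partial-fraction decomposition: -2813/(3234*(w + 7)) + 401/(176*(w - 4)) - 103/(30*(w - 5)) + 97/(3920*w) - 1/(28*w**2).
Integrate each term; A/(w−a) gives A·log|w−a|; A/(w−a)² gives −A/(w−a).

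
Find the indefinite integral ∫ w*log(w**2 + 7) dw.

w**2*log(w**2 + 7)/2 - w**2/2 + 7*log(w**2 + 7)/2 + C

Let u = w**2 + 7, so du = (2*w) dw.
The integral becomes (1/2)·∫ log(u) du; integrate by parts with u′=log(u), dv′=du.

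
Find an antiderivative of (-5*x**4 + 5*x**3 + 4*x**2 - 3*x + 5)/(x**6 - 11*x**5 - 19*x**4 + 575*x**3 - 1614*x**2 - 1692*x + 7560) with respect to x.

Factor the denominator: (x - 6)**2*(x - 5)*(x - 3)*(x + 2)*(x + 7).
Partial-fraction decomposition: 6749/(50700*(x + 7)) - 93/(11200*(x + 2)) + 119/(450*(x - 3)) - 1205/(84*(x - 5)) + 1358531/(97344*(x - 6)) - 5269/(312*(x - 6)**2).
Integrate each term; A/(x−a) gives A·log|x−a|; A/(x−a)² gives −A/(x−a).

1358531*log(x - 6)/97344 - 1205*log(x - 5)/84 + 119*log(x - 3)/450 - 93*log(x + 2)/11200 + 6749*log(x + 7)/50700 + 5269/(312*x - 1872) + C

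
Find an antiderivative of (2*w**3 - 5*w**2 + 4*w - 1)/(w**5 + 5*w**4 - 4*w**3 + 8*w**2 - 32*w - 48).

log(w - 2)/64 + 4*log(w + 1)/25 - 637*log(w + 6)/1600 + 89*log(w**2 + 4)/800 - 13*atan(w/2)/100 + C

Factor the denominator: (w - 2)*(w + 1)*(w + 6)*(w**2 + 4).
Partial-fraction decomposition: (89*w - 104)/(400*(w**2 + 4)) - 637/(1600*(w + 6)) + 4/(25*(w + 1)) + 1/(64*(w - 2)).
Integrate each term; A/(w−a) gives A·log|w−a|; the (Bw+D)/(w²+p²) term gives a log and an atan.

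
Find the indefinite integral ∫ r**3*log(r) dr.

Use integration by parts with u = log(r), dv = r**3 dr.
Then du = 1/r dr and v = r**4/4.

r**4*log(r)/4 - r**4/16 + C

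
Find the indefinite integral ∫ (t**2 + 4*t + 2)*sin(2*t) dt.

-t**2*cos(2*t)/2 + t*sin(2*t)/2 - 2*t*cos(2*t) + sin(2*t) - 3*cos(2*t)/4 + C

Use integration by parts with u = t**2 + 4*t + 2, dv = sin(2*t) dt, so v = -cos(2*t)/2.
Apply parts 2 times (tabular method): alternate signs, differentiate u down to 0, integrate dv up.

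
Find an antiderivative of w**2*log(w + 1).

Use integration by parts with u = log(w + 1), dv = w**2 dw.
Then du = 1/(w + 1) dw and v = w**3/3.

w**3*log(w + 1)/3 - w**3/9 + w**2/6 - w/3 + log(w + 1)/3 + C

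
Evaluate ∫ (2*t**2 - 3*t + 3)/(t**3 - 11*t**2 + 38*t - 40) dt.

38*log(t - 5)/3 - 23*log(t - 4)/2 + 5*log(t - 2)/6 + C

Factor the denominator: (t - 5)*(t - 4)*(t - 2).
Partial-fraction decomposition: 5/(6*(t - 2)) - 23/(2*(t - 4)) + 38/(3*(t - 5)).
Integrate each term: A/(t−a) contributes A·log|t−a|.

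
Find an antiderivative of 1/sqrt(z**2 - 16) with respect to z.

Substitute z = 4·sec(θ), so dz = 4·sec(θ)*tan(θ) dθ and the radical becomes sqrt(z**2 - 16) = 4·tan(θ) by the Pythagorean identity.
Integrate the resulting trig expression in θ, then back-substitute sec(θ) = z/4, tan(θ) = sqrt(z**2 - 16)/4 (absorbing any constant into C).

log(z + sqrt(z**2 - 16)) + C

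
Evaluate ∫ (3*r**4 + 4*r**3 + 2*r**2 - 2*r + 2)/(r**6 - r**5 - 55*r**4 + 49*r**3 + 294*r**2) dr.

Factor the denominator: r**2*(r - 7)*(r - 3)*(r + 2)*(r + 7).
Partial-fraction decomposition: -1189/(6860*(r + 7)) + 1/(30*(r + 2)) - 73/(360*(r - 3)) + 2887/(8232*(r - 7)) - 1/(126*r) + 1/(147*r**2).
Integrate each term; A/(r−a) gives A·log|r−a|; A/(r−a)² gives −A/(r−a).

-log(r)/126 + 2887*log(r - 7)/8232 - 73*log(r - 3)/360 + log(r + 2)/30 - 1189*log(r + 7)/6860 - 1/(147*r) + C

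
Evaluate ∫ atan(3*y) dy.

Use integration by parts with u = arctan(3*y), dv = dy.
Then du = 3/(9*y**2 + 1) dy.

y*atan(3*y) - log(9*y**2 + 1)/6 + C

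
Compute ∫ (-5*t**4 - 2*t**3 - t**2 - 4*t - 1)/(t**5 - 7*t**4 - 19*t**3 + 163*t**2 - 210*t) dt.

log(t)/210 - 12769*log(t - 7)/1680 + 481*log(t - 3)/96 - 109*log(t - 2)/70 - 2881*log(t + 5)/3360 + C

Factor the denominator: t*(t - 7)*(t - 3)*(t - 2)*(t + 5).
Partial-fraction decomposition: -2881/(3360*(t + 5)) - 109/(70*(t - 2)) + 481/(96*(t - 3)) - 12769/(1680*(t - 7)) + 1/(210*t).
Integrate each term: A/(t−a) contributes A·log|t−a|.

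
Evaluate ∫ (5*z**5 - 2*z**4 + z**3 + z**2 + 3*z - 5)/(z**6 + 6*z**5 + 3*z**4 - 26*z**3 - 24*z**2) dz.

-101*log(z)/288 + 47*log(z - 2)/120 + 5*log(z + 1)/6 - 1409*log(z + 3)/90 + 633*log(z + 4)/32 - 5/(24*z) + C

Factor the denominator: z**2*(z - 2)*(z + 1)*(z + 3)*(z + 4).
Partial-fraction decomposition: 633/(32*(z + 4)) - 1409/(90*(z + 3)) + 5/(6*(z + 1)) + 47/(120*(z - 2)) - 101/(288*z) + 5/(24*z**2).
Integrate each term; A/(z−a) gives A·log|z−a|; A/(z−a)² gives −A/(z−a).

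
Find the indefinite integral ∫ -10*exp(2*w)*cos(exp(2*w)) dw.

-5*sin(exp(2*w)) + C

Let u = exp(2*w), so du = (2*exp(2*w)) dw.
Rewriting, the integral becomes -5·∫ cos(u) du = -5·sin(u).
Substituting back, u = exp(2*w).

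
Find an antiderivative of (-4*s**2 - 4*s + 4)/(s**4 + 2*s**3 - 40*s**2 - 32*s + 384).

Factor the denominator: (s - 4)**2*(s + 4)*(s + 6).
Partial-fraction decomposition: 29/(50*(s + 6)) - 11/(32*(s + 4)) - 189/(800*(s - 4)) - 19/(20*(s - 4)**2).
Integrate each term; A/(s−a) gives A·log|s−a|; A/(s−a)² gives −A/(s−a).

-189*log(s - 4)/800 - 11*log(s + 4)/32 + 29*log(s + 6)/50 + 19/(20*s - 80) + C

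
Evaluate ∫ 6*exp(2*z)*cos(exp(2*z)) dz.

Let u = exp(2*z), so du = (2*exp(2*z)) dz.
Rewriting, the integral becomes 3·∫ cos(u) du = 3·sin(u).
Substituting back, u = exp(2*z).

3*sin(exp(2*z)) + C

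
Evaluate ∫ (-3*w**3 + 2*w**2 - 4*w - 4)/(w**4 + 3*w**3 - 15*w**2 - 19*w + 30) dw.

-79*log(w - 3)/80 + log(w - 1)/4 + 4*log(w + 2)/5 - 49*log(w + 5)/16 + C

Factor the denominator: (w - 3)*(w - 1)*(w + 2)*(w + 5).
Partial-fraction decomposition: -49/(16*(w + 5)) + 4/(5*(w + 2)) + 1/(4*(w - 1)) - 79/(80*(w - 3)).
Integrate each term: A/(w−a) contributes A·log|w−a|.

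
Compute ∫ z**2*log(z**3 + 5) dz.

z**3*log(z**3 + 5)/3 - z**3/3 + 5*log(z**3 + 5)/3 + C

Let u = z**3 + 5, so du = (3*z**2) dz.
The integral becomes (1/3)·∫ log(u) du; integrate by parts with u′=log(u), dv′=du.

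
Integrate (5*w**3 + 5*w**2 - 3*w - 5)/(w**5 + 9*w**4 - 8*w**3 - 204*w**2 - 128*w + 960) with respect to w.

383*log(w - 4)/1440 - 7*log(w - 2)/96 - 233*log(w + 4)/96 + 70*log(w + 5)/9 - 887*log(w + 6)/160 + C

Factor the denominator: (w - 4)*(w - 2)*(w + 4)*(w + 5)*(w + 6).
Partial-fraction decomposition: -887/(160*(w + 6)) + 70/(9*(w + 5)) - 233/(96*(w + 4)) - 7/(96*(w - 2)) + 383/(1440*(w - 4)).
Integrate each term: A/(w−a) contributes A·log|w−a|.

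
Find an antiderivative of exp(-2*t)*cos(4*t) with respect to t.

exp(-2*t)*sin(4*t)/5 - exp(-2*t)*cos(4*t)/10 + C

Let I denote the integral. Integrate by parts with u = cos(4*t), dv = exp(-2*t) dt, so v = -exp(-2*t)/2: I = -exp(-2*t)*cos(4*t)/2 − 2·∫ exp(-2*t)*sin(4*t) dt.
Apply parts again with u = sin(4*t), dv = exp(-2*t) dt: ∫ exp(-2*t)*sin(4*t) dt = -exp(-2*t)*sin(4*t)/2 + 2·I. Substituting back brings back I: I = exp(-2*t)*sin(4*t) - exp(-2*t)*cos(4*t)/2 − 4·I.
Solving for I: (1 + 4)·I equals the remaining terms, so I = (1/5)·(exp(-2*t)*sin(4*t) - exp(-2*t)*cos(4*t)/2).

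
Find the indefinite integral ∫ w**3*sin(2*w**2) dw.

Let u = w², du = 2w dw; rewrite as (1/2)∫ u^1·sin(2u) du.
Now integrate by parts 1 time.

-w**2*cos(2*w**2)/4 + sin(2*w**2)/8 + C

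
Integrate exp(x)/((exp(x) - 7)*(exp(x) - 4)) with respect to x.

log(exp(x) - 7)/3 - log(exp(x) - 4)/3 + C

Let u = e^x, du = e^x dx.
The integral becomes ∫ du/((u-4)(u-7)); decompose into partial fractions.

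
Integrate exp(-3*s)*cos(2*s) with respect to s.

2*exp(-3*s)*sin(2*s)/13 - 3*exp(-3*s)*cos(2*s)/13 + C

Let I denote the integral. Integrate by parts with u = cos(2*s), dv = exp(-3*s) ds, so v = -exp(-3*s)/3: I = -exp(-3*s)*cos(2*s)/3 − (2/3)·∫ exp(-3*s)*sin(2*s) ds.
Apply parts again with u = sin(2*s), dv = exp(-3*s) ds: ∫ exp(-3*s)*sin(2*s) ds = -exp(-3*s)*sin(2*s)/3 + (2/3)·I. Substituting back brings back I: I = 2*exp(-3*s)*sin(2*s)/9 - exp(-3*s)*cos(2*s)/3 − (4/9)·I.
Solving for I: (1 + 4/9)·I equals the remaining terms, so I = (9/13)·(2*exp(-3*s)*sin(2*s)/9 - exp(-3*s)*cos(2*s)/3).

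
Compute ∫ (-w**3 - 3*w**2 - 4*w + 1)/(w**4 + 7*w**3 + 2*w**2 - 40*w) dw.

Factor the denominator: w*(w - 2)*(w + 4)*(w + 5).
Partial-fraction decomposition: -71/(35*(w + 5)) + 11/(8*(w + 4)) - 9/(28*(w - 2)) - 1/(40*w).
Integrate each term: A/(w−a) contributes A·log|w−a|.

-log(w)/40 - 9*log(w - 2)/28 + 11*log(w + 4)/8 - 71*log(w + 5)/35 + C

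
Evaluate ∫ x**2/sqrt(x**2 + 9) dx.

x*sqrt(x**2 + 9)/2 - 9*log(x + sqrt(x**2 + 9))/2 + C

Substitute x = 3·tan(θ), so dx = 3·sec(θ)^2 dθ and the radical becomes sqrt(x**2 + 9) = 3·sec(θ) by the Pythagorean identity.
Integrate the resulting trig expression in θ, then back-substitute tan(θ) = x/3, sec(θ) = sqrt(x**2 + 9)/3 (absorbing any constant into C).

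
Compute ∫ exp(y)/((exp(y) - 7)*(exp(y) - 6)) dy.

Let u = e^y, du = e^y dy.
The integral becomes ∫ du/((u-7)(u-6)); decompose into partial fractions.

log(exp(y) - 7) - log(exp(y) - 6) + C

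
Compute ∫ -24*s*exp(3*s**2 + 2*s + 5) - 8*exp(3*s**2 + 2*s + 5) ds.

Let u = 3*s**2 + 2*s + 5, so du = (6*s + 2) ds.
Rewriting, the integral becomes -4·∫ e^u du = -4·e^u.
Substituting back, u = 3*s**2 + 2*s + 5.

-4*exp(3*s**2 + 2*s + 5) + C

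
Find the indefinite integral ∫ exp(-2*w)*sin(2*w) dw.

Let I denote the integral. Integrate by parts with u = sin(2*w), dv = exp(-2*w) dw, so v = -exp(-2*w)/2: I = -exp(-2*w)*sin(2*w)/2 + ∫ exp(-2*w)*cos(2*w) dw.
Apply parts again with u = cos(2*w), dv = exp(-2*w) dw: ∫ exp(-2*w)*cos(2*w) dw = -exp(-2*w)*cos(2*w)/2 − I. Substituting back brings back I: I = -exp(-2*w)*sin(2*w)/2 - exp(-2*w)*cos(2*w)/2 − I.
Solving for I: (1 + 1)·I equals the remaining terms, so I = (1/2)·(-exp(-2*w)*sin(2*w)/2 - exp(-2*w)*cos(2*w)/2).

-exp(-2*w)*sin(2*w)/4 - exp(-2*w)*cos(2*w)/4 + C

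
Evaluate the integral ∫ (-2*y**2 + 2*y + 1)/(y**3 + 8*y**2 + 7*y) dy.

log(y)/7 + log(y + 1)/2 - 37*log(y + 7)/14 + C

Factor the denominator: y*(y + 1)*(y + 7).
Partial-fraction decomposition: -37/(14*(y + 7)) + 1/(2*(y + 1)) + 1/(7*y).
Integrate each term: A/(y−a) contributes A·log|y−a|.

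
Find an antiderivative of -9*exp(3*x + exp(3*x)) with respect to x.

Let u = exp(3*x), so du = (3*exp(3*x)) dx.
Rewriting, the integral becomes -3·∫ e^u du = -3·e^u.
Substituting back, u = exp(3*x).

-3*exp(exp(3*x)) + C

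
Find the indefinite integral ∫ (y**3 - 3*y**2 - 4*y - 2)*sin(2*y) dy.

Use integration by parts with u = y**3 - 3*y**2 - 4*y - 2, dv = sin(2*y) dy, so v = -cos(2*y)/2.
Apply parts 3 times (tabular method): alternate signs, differentiate u down to 0, integrate dv up.

-y**3*cos(2*y)/2 + 3*y**2*sin(2*y)/4 + 3*y**2*cos(2*y)/2 - 3*y*sin(2*y)/2 + 11*y*cos(2*y)/4 - 11*sin(2*y)/8 + cos(2*y)/4 + C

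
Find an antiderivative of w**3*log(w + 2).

Use integration by parts with u = log(w + 2), dv = w**3 dw.
Then du = 1/(w + 2) dw and v = w**4/4.

w**4*log(w + 2)/4 - w**4/16 + w**3/6 - w**2/2 + 2*w - 4*log(w + 2) + C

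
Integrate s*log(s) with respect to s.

s**2*log(s)/2 - s**2/4 + C

Use integration by parts with u = log(s), dv = s ds.
Then du = 1/s ds and v = s**2/2.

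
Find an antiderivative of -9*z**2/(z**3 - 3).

Let u = z**3 - 3, so du = (3*z**2) dz.
Rewriting, the integral becomes -3·∫ 1/u du = -3·log(u).
Substituting back, u = z**3 - 3.

-3*log(z**3 - 3) + C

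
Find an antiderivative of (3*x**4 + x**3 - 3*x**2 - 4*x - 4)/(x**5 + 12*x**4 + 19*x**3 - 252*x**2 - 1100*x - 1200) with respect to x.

1901*log(x - 5)/6930 - 4*log(x + 2)/21 + 167*log(x + 4)/9 - 1691*log(x + 5)/30 + 448*log(x + 6)/11 + C

Factor the denominator: (x - 5)*(x + 2)*(x + 4)*(x + 5)*(x + 6).
Partial-fraction decomposition: 448/(11*(x + 6)) - 1691/(30*(x + 5)) + 167/(9*(x + 4)) - 4/(21*(x + 2)) + 1901/(6930*(x - 5)).
Integrate each term: A/(x−a) contributes A·log|x−a|.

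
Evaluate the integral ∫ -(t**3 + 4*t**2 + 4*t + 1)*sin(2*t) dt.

Use integration by parts with u = t**3 + 4*t**2 + 4*t + 1, dv = -sin(2*t) dt, so v = cos(2*t)/2.
Apply parts 3 times (tabular method): alternate signs, differentiate u down to 0, integrate dv up.

t**3*cos(2*t)/2 - 3*t**2*sin(2*t)/4 + 2*t**2*cos(2*t) - 2*t*sin(2*t) + 5*t*cos(2*t)/4 - 5*sin(2*t)/8 - cos(2*t)/2 + C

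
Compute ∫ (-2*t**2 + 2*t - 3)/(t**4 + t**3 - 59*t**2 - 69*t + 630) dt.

Factor the denominator: (t - 7)*(t - 3)*(t + 5)*(t + 6).
Partial-fraction decomposition: 29/(39*(t + 6)) - 21/(32*(t + 5)) + 5/(96*(t - 3)) - 29/(208*(t - 7)).
Integrate each term: A/(t−a) contributes A·log|t−a|.

-29*log(t - 7)/208 + 5*log(t - 3)/96 - 21*log(t + 5)/32 + 29*log(t + 6)/39 + C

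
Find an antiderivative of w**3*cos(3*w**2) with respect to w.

Let u = w², du = 2w dw; rewrite as (1/2)∫ u^1·cos(3u) du.
Now integrate by parts 1 time.

w**2*sin(3*w**2)/6 + cos(3*w**2)/18 + C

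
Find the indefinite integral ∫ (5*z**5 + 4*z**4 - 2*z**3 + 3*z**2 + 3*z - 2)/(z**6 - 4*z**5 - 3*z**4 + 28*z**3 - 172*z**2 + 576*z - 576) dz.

3037*log(z - 4)/400 - 20465*log(z - 2)/6084 + 1967*log(z + 4)/3600 + 19*log(z**2 + 9)/169 + 16811*atan(z/3)/12675 + 56/(39*z - 78) + C

Factor the denominator: (z - 4)*(z - 2)**2*(z + 4)*(z**2 + 9).
Partial-fraction decomposition: (950*z + 16811)/(4225*(z**2 + 9)) + 1967/(3600*(z + 4)) - 20465/(6084*(z - 2)) - 56/(39*(z - 2)**2) + 3037/(400*(z - 4)).
Integrate each term; A/(z−a) gives A·log|z−a|; the (Bz+D)/(z²+p²) term gives a log and an atan.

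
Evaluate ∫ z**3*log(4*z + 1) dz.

Use integration by parts with u = log(4*z + 1), dv = z**3 dz.
Then du = 4/(4*z + 1) dz and v = z**4/4.

z**4*log(4*z + 1)/4 - z**4/16 + z**3/48 - z**2/128 + z/256 - log(4*z + 1)/1024 + C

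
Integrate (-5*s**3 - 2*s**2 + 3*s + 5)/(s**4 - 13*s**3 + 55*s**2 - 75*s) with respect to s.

Factor the denominator: s*(s - 5)**2*(s - 3).
Partial-fraction decomposition: -139/(12*(s - 3)) + 133/(20*(s - 5)) - 131/(2*(s - 5)**2) - 1/(15*s).
Integrate each term; A/(s−a) gives A·log|s−a|; A/(s−a)² gives −A/(s−a).

-log(s)/15 + 133*log(s - 5)/20 - 139*log(s - 3)/12 + 131/(2*s - 10) + C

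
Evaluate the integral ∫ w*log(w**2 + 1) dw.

Let u = w**2 + 1, so du = (2*w) dw.
The integral becomes (1/2)·∫ log(u) du; integrate by parts with u′=log(u), dv′=du.

w**2*log(w**2 + 1)/2 - w**2/2 + log(w**2 + 1)/2 + C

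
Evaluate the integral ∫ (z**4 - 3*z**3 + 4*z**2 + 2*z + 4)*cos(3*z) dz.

z**4*sin(3*z)/3 - z**3*sin(3*z) + 4*z**3*cos(3*z)/9 + 8*z**2*sin(3*z)/9 - z**2*cos(3*z) + 4*z*sin(3*z)/3 + 16*z*cos(3*z)/27 + 92*sin(3*z)/81 + 4*cos(3*z)/9 + C

Use integration by parts with u = z**4 - 3*z**3 + 4*z**2 + 2*z + 4, dv = cos(3*z) dz, so v = sin(3*z)/3.
Apply parts 4 times (tabular method): alternate signs, differentiate u down to 0, integrate dv up.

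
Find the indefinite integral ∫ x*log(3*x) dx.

x**2*(log(x) + log(3))/2 - x**2/4 + C

Use integration by parts with u = log(3*x), dv = x dx.
Then du = 1/x dx and v = x**2/2.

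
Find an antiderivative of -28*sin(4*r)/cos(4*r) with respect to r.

7*log(cos(4*r)) + C

Let u = cos(4*r), so du = (-4*sin(4*r)) dr.
Rewriting, the integral becomes 7·∫ 1/u du = 7·log(u).
Substituting back, u = cos(4*r).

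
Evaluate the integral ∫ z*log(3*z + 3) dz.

z**2*log(3*z + 3)/2 - z**2/4 + z/2 - log(z + 1)/2 + C

Use integration by parts with u = log(3*z + 3), dv = z dz.
Then du = 3/(3*z + 3) dz and v = z**2/2.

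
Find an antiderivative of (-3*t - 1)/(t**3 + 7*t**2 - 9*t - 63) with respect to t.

Factor the denominator: (t - 3)*(t + 3)*(t + 7).
Partial-fraction decomposition: 1/(2*(t + 7)) - 1/(3*(t + 3)) - 1/(6*(t - 3)).
Integrate each term: A/(t−a) contributes A·log|t−a|.

-log(t - 3)/6 - log(t + 3)/3 + log(t + 7)/2 + C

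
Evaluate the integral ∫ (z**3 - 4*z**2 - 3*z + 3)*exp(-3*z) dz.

(-3*z**3 + 9*z**2 + 15*z - 4)*exp(-3*z)/9 + C

Use integration by parts with u = z**3 - 4*z**2 - 3*z + 3, dv = exp(-3*z) dz, so v = -exp(-3*z)/3.
Apply parts 3 times (tabular method): alternate signs, differentiate u down to 0, integrate dv up.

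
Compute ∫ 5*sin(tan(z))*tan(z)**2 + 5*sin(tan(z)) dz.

Let u = tan(z), so du = (tan(z)**2 + 1) dz.
Rewriting, the integral becomes 5·∫ sin(u) du = 5·-cos(u).
Substituting back, u = tan(z).

-5*cos(tan(z)) + C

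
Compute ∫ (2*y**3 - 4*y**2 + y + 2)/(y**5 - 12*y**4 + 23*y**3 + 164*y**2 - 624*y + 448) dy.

499*log(y - 7)/594 - 25*log(y - 4)/32 - log(y - 1)/270 - 97*log(y + 4)/1760 + 35/(36*y - 144) + C

Factor the denominator: (y - 7)*(y - 4)**2*(y - 1)*(y + 4).
Partial-fraction decomposition: -97/(1760*(y + 4)) - 1/(270*(y - 1)) - 25/(32*(y - 4)) - 35/(36*(y - 4)**2) + 499/(594*(y - 7)).
Integrate each term; A/(y−a) gives A·log|y−a|; A/(y−a)² gives −A/(y−a).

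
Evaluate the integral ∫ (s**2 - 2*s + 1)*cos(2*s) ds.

Use integration by parts with u = s**2 - 2*s + 1, dv = cos(2*s) ds, so v = sin(2*s)/2.
Apply parts 2 times (tabular method): alternate signs, differentiate u down to 0, integrate dv up.

s**2*sin(2*s)/2 - s*sin(2*s) + s*cos(2*s)/2 + sin(2*s)/4 - cos(2*s)/2 + C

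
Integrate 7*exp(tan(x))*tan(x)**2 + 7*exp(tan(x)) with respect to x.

7*exp(tan(x)) + C

Let u = tan(x), so du = (tan(x)**2 + 1) dx.
Rewriting, the integral becomes 7·∫ e^u du = 7·e^u.
Substituting back, u = tan(x).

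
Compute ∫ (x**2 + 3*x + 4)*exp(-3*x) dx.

Use integration by parts with u = x**2 + 3*x + 4, dv = exp(-3*x) dx, so v = -exp(-3*x)/3.
Apply parts 2 times (tabular method): alternate signs, differentiate u down to 0, integrate dv up.

(-9*x**2 - 33*x - 47)*exp(-3*x)/27 + C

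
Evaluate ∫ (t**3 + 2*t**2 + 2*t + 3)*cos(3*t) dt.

Use integration by parts with u = t**3 + 2*t**2 + 2*t + 3, dv = cos(3*t) dt, so v = sin(3*t)/3.
Apply parts 3 times (tabular method): alternate signs, differentiate u down to 0, integrate dv up.

t**3*sin(3*t)/3 + 2*t**2*sin(3*t)/3 + t**2*cos(3*t)/3 + 4*t*sin(3*t)/9 + 4*t*cos(3*t)/9 + 23*sin(3*t)/27 + 4*cos(3*t)/27 + C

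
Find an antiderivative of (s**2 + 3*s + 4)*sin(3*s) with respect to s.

-s**2*cos(3*s)/3 + 2*s*sin(3*s)/9 - s*cos(3*s) + sin(3*s)/3 - 34*cos(3*s)/27 + C

Use integration by parts with u = s**2 + 3*s + 4, dv = sin(3*s) ds, so v = -cos(3*s)/3.
Apply parts 2 times (tabular method): alternate signs, differentiate u down to 0, integrate dv up.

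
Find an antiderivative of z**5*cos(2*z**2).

z**4*sin(2*z**2)/4 + z**2*cos(2*z**2)/4 - sin(2*z**2)/8 + C

Let u = z², du = 2z dz; rewrite as (1/2)∫ u^2·cos(2u) du.
Now integrate by parts 2 times.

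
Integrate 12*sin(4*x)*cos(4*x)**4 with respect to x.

-3*cos(4*x)**5/5 + C

Let u = cos(4*x), so du = (-4*sin(4*x)) dx.
Rewriting, the integral becomes -3·∫ u^4 du = -3·u^5/5.
Substituting back, u = cos(4*x).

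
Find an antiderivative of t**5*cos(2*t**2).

Let u = t², du = 2t dt; rewrite as (1/2)∫ u^2·cos(2u) du.
Now integrate by parts 2 times.

t**4*sin(2*t**2)/4 + t**2*cos(2*t**2)/4 - sin(2*t**2)/8 + C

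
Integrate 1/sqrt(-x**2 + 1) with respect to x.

asin(x) + C

Substitute x = sin(θ), so dx = cos(θ) dθ and the radical becomes sqrt(-x**2 + 1) = cos(θ) by the Pythagorean identity.
Integrate the resulting trig expression in θ, then back-substitute θ = asin(x), sin(θ) = x, cos(θ) = sqrt(-x**2 + 1) (absorbing any constant into C).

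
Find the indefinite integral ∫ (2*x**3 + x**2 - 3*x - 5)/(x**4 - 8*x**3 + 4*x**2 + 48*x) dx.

Factor the denominator: x*(x - 6)*(x - 4)*(x + 2).
Partial-fraction decomposition: 11/(96*(x + 2)) - 127/(48*(x - 4)) + 445/(96*(x - 6)) - 5/(48*x).
Integrate each term: A/(x−a) contributes A·log|x−a|.

-5*log(x)/48 + 445*log(x - 6)/96 - 127*log(x - 4)/48 + 11*log(x + 2)/96 + C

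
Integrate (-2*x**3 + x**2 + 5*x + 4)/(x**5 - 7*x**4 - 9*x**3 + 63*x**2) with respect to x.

Factor the denominator: x**2*(x - 7)*(x - 3)*(x + 3).
Partial-fraction decomposition: 13/(135*(x + 3)) + 13/(108*(x - 3)) - 299/(980*(x - 7)) + 13/(147*x) + 4/(63*x**2).
Integrate each term; A/(x−a) gives A·log|x−a|; A/(x−a)² gives −A/(x−a).

13*log(x)/147 - 299*log(x - 7)/980 + 13*log(x - 3)/108 + 13*log(x + 3)/135 - 4/(63*x) + C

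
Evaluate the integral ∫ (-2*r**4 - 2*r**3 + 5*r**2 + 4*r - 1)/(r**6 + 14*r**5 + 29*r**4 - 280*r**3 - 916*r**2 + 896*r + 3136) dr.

Factor the denominator: (r - 4)*(r - 2)*(r + 2)*(r + 4)*(r + 7)**2.
Partial-fraction decomposition: -15968/(49005*(r + 7)) - 260/(99*(r + 7)**2) + 107/(288*(r + 4)) - 1/(240*(r + 2)) + 7/(1296*(r - 2)) - 545/(11616*(r - 4)).
Integrate each term; A/(r−a) gives A·log|r−a|; A/(r−a)² gives −A/(r−a).

-545*log(r - 4)/11616 + 7*log(r - 2)/1296 - log(r + 2)/240 + 107*log(r + 4)/288 - 15968*log(r + 7)/49005 + 260/(99*r + 693) + C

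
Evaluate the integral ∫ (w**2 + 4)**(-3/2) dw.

w/(4*sqrt(w**2 + 4)) + C

Substitute w = 2·tan(θ), so dw = 2·sec(θ)^2 dθ and the radical becomes sqrt(w**2 + 4) = 2·sec(θ) by the Pythagorean identity.
Integrate the resulting trig expression in θ, then back-substitute tan(θ) = w/2, sec(θ) = sqrt(w**2 + 4)/2 (absorbing any constant into C).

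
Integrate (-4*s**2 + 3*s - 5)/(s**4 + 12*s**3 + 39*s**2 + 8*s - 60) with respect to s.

-log(s - 1)/21 + 3*log(s + 2)/4 - 20*log(s + 5)/3 + 167*log(s + 6)/28 + C

Factor the denominator: (s - 1)*(s + 2)*(s + 5)*(s + 6).
Partial-fraction decomposition: 167/(28*(s + 6)) - 20/(3*(s + 5)) + 3/(4*(s + 2)) - 1/(21*(s - 1)).
Integrate each term: A/(s−a) contributes A·log|s−a|.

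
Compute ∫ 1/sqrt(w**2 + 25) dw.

Substitute w = 5·tan(θ), so dw = 5·sec(θ)^2 dθ and the radical becomes sqrt(w**2 + 25) = 5·sec(θ) by the Pythagorean identity.
Integrate the resulting trig expression in θ, then back-substitute tan(θ) = w/5, sec(θ) = sqrt(w**2 + 25)/5 (absorbing any constant into C).

log(w + sqrt(w**2 + 25)) + C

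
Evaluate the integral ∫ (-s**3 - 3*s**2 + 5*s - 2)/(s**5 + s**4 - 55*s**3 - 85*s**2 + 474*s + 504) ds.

-457*log(s - 7)/4576 + 41*log(s - 3)/1008 - 3*log(s + 1)/160 + log(s + 4)/77 + 38*log(s + 6)/585 + C

Factor the denominator: (s - 7)*(s - 3)*(s + 1)*(s + 4)*(s + 6).
Partial-fraction decomposition: 38/(585*(s + 6)) + 1/(77*(s + 4)) - 3/(160*(s + 1)) + 41/(1008*(s - 3)) - 457/(4576*(s - 7)).
Integrate each term: A/(s−a) contributes A·log|s−a|.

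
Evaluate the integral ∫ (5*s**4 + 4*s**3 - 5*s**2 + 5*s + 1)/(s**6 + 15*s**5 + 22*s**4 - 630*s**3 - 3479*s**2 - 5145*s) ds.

Factor the denominator: s*(s - 7)*(s + 3)*(s + 5)*(s + 7)**2.
Partial-fraction decomposition: 53021/(10976*(s + 7)) + 5177/(392*(s + 7)**2) - 619/(120*(s + 5)) + 119/(480*(s + 3)) + 823/(10290*(s - 7)) - 1/(5145*s).
Integrate each term; A/(s−a) gives A·log|s−a|; A/(s−a)² gives −A/(s−a).

-log(s)/5145 + 823*log(s - 7)/10290 + 119*log(s + 3)/480 - 619*log(s + 5)/120 + 53021*log(s + 7)/10976 - 5177/(392*s + 2744) + C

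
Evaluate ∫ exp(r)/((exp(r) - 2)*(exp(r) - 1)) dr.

Let u = e^r, du = e^r dr.
The integral becomes ∫ du/((u-2)(u-1)); decompose into partial fractions.

log(exp(r) - 2) - log(exp(r) - 1) + C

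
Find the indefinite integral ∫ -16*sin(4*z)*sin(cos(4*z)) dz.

Let u = cos(4*z), so du = (-4*sin(4*z)) dz.
Rewriting, the integral becomes 4·∫ sin(u) du = 4·-cos(u).
Substituting back, u = cos(4*z).

-4*cos(cos(4*z)) + C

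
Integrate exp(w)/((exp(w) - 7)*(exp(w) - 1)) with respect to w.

log(exp(w) - 7)/6 - log(exp(w) - 1)/6 + C

Let u = e^w, du = e^w dw.
The integral becomes ∫ du/((u-7)(u-1)); decompose into partial fractions.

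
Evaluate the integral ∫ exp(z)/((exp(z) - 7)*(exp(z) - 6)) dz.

log(exp(z) - 7) - log(exp(z) - 6) + C

Let u = e^z, du = e^z dz.
The integral becomes ∫ du/((u-6)(u-7)); decompose into partial fractions.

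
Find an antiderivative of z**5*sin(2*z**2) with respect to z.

-z**4*cos(2*z**2)/4 + z**2*sin(2*z**2)/4 + cos(2*z**2)/8 + C

Let u = z², du = 2z dz; rewrite as (1/2)∫ u^2·sin(2u) du.
Now integrate by parts 2 times.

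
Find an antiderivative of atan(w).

w*atan(w) - log(w**2 + 1)/2 + C

Use integration by parts with u = arctan(w), dv = dw.
Then du = 1/(w**2 + 1) dw.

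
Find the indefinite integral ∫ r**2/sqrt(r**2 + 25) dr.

r*sqrt(r**2 + 25)/2 - 25*log(r + sqrt(r**2 + 25))/2 + C

Substitute r = 5·tan(θ), so dr = 5·sec(θ)^2 dθ and the radical becomes sqrt(r**2 + 25) = 5·sec(θ) by the Pythagorean identity.
Integrate the resulting trig expression in θ, then back-substitute tan(θ) = r/5, sec(θ) = sqrt(r**2 + 25)/5 (absorbing any constant into C).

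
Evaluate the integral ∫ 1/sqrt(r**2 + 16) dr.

log(r + sqrt(r**2 + 16)) + C

Substitute r = 4·tan(θ), so dr = 4·sec(θ)^2 dθ and the radical becomes sqrt(r**2 + 16) = 4·sec(θ) by the Pythagorean identity.
Integrate the resulting trig expression in θ, then back-substitute tan(θ) = r/4, sec(θ) = sqrt(r**2 + 16)/4 (absorbing any constant into C).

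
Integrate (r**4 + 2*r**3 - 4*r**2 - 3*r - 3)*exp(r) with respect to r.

(r**4 - 2*r**3 + 2*r**2 - 7*r + 4)*exp(r) + C

Use integration by parts with u = r**4 + 2*r**3 - 4*r**2 - 3*r - 3, dv = exp(r) dr, so v = exp(r).
Apply parts 4 times (tabular method): alternate signs, differentiate u down to 0, integrate dv up.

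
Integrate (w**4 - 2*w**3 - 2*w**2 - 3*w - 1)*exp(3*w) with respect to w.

Use integration by parts with u = w**4 - 2*w**3 - 2*w**2 - 3*w - 1, dv = exp(3*w) dw, so v = exp(3*w)/3.
Apply parts 4 times (tabular method): alternate signs, differentiate u down to 0, integrate dv up.

(27*w**4 - 90*w**3 + 36*w**2 - 105*w + 8)*exp(3*w)/81 + C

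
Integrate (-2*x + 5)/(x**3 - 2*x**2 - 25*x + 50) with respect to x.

Factor the denominator: (x - 5)*(x - 2)*(x + 5).
Partial-fraction decomposition: 3/(14*(x + 5)) - 1/(21*(x - 2)) - 1/(6*(x - 5)).
Integrate each term: A/(x−a) contributes A·log|x−a|.

-log(x - 5)/6 - log(x - 2)/21 + 3*log(x + 5)/14 + C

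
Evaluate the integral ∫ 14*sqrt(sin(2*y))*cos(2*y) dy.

14*sin(2*y)**(3/2)/3 + C

Let u = sin(2*y), so du = (2*cos(2*y)) dy.
Rewriting, the integral becomes 7·∫ √u du = 7·(2/3)u^(3/2).
Substituting back, u = sin(2*y).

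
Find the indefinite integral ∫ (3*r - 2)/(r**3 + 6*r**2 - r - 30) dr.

Factor the denominator: (r - 2)*(r + 3)*(r + 5).
Partial-fraction decomposition: -17/(14*(r + 5)) + 11/(10*(r + 3)) + 4/(35*(r - 2)).
Integrate each term: A/(r−a) contributes A·log|r−a|.

4*log(r - 2)/35 + 11*log(r + 3)/10 - 17*log(r + 5)/14 + C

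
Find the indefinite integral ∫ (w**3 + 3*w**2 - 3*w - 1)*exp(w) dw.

(w**3 - 3*w + 2)*exp(w) + C

Use integration by parts with u = w**3 + 3*w**2 - 3*w - 1, dv = exp(w) dw, so v = exp(w).
Apply parts 3 times (tabular method): alternate signs, differentiate u down to 0, integrate dv up.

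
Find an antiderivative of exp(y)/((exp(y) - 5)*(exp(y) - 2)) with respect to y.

Let u = e^y, du = e^y dy.
The integral becomes ∫ du/((u-2)(u-5)); decompose into partial fractions.

log(exp(y) - 5)/3 - log(exp(y) - 2)/3 + C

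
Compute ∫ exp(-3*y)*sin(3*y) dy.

-exp(-3*y)*sin(3*y)/6 - exp(-3*y)*cos(3*y)/6 + C

Let I denote the integral. Integrate by parts with u = sin(3*y), dv = exp(-3*y) dy, so v = -exp(-3*y)/3: I = -exp(-3*y)*sin(3*y)/3 + ∫ exp(-3*y)*cos(3*y) dy.
Apply parts again with u = cos(3*y), dv = exp(-3*y) dy: ∫ exp(-3*y)*cos(3*y) dy = -exp(-3*y)*cos(3*y)/3 − I. Substituting back brings back I: I = -exp(-3*y)*sin(3*y)/3 - exp(-3*y)*cos(3*y)/3 − I.
Solving for I: (1 + 1)·I equals the remaining terms, so I = (1/2)·(-exp(-3*y)*sin(3*y)/3 - exp(-3*y)*cos(3*y)/3).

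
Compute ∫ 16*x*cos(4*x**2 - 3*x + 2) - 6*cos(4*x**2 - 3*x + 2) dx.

2*sin(4*x**2 - 3*x + 2) + C

Let u = 4*x**2 - 3*x + 2, so du = (8*x - 3) dx.
Rewriting, the integral becomes 2·∫ cos(u) du = 2·sin(u).
Substituting back, u = 4*x**2 - 3*x + 2.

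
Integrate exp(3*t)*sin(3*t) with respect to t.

exp(3*t)*sin(3*t)/6 - exp(3*t)*cos(3*t)/6 + C

Let I denote the integral. Integrate by parts with u = sin(3*t), dv = exp(3*t) dt, so v = exp(3*t)/3: I = exp(3*t)*sin(3*t)/3 − ∫ exp(3*t)*cos(3*t) dt.
Apply parts again with u = cos(3*t), dv = exp(3*t) dt: ∫ exp(3*t)*cos(3*t) dt = exp(3*t)*cos(3*t)/3 + I. Substituting back brings back I: I = exp(3*t)*sin(3*t)/3 - exp(3*t)*cos(3*t)/3 − I.
Solving for I: (1 + 1)·I equals the remaining terms, so I = (1/2)·(exp(3*t)*sin(3*t)/3 - exp(3*t)*cos(3*t)/3).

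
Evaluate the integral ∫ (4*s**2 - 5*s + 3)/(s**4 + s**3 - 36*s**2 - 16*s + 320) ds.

Factor the denominator: (s - 4)**2*(s + 4)*(s + 5).
Partial-fraction decomposition: -128/(81*(s + 5)) + 87/(64*(s + 4)) + 1145/(5184*(s - 4)) + 47/(72*(s - 4)**2).
Integrate each term; A/(s−a) gives A·log|s−a|; A/(s−a)² gives −A/(s−a).

1145*log(s - 4)/5184 + 87*log(s + 4)/64 - 128*log(s + 5)/81 - 47/(72*s - 288) + C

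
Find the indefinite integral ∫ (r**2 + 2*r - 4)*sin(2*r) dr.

-r**2*cos(2*r)/2 + r*sin(2*r)/2 - r*cos(2*r) + sin(2*r)/2 + 9*cos(2*r)/4 + C

Use integration by parts with u = r**2 + 2*r - 4, dv = sin(2*r) dr, so v = -cos(2*r)/2.
Apply parts 2 times (tabular method): alternate signs, differentiate u down to 0, integrate dv up.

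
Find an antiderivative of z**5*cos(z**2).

z**4*sin(z**2)/2 + z**2*cos(z**2) - sin(z**2) + C

Let u = z², du = 2z dz; rewrite as (1/2)∫ u^2·cos(1u) du.
Now integrate by parts 2 times.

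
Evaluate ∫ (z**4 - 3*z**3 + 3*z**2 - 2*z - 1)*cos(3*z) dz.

Use integration by parts with u = z**4 - 3*z**3 + 3*z**2 - 2*z - 1, dv = cos(3*z) dz, so v = sin(3*z)/3.
Apply parts 4 times (tabular method): alternate signs, differentiate u down to 0, integrate dv up.

z**4*sin(3*z)/3 - z**3*sin(3*z) + 4*z**3*cos(3*z)/9 + 5*z**2*sin(3*z)/9 - z**2*cos(3*z) + 10*z*cos(3*z)/27 - 37*sin(3*z)/81 + C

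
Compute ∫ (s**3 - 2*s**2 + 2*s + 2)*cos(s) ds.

Use integration by parts with u = s**3 - 2*s**2 + 2*s + 2, dv = cos(s) ds, so v = sin(s).
Apply parts 3 times (tabular method): alternate signs, differentiate u down to 0, integrate dv up.

s**3*sin(s) - 2*s**2*sin(s) + 3*s**2*cos(s) - 4*s*sin(s) - 4*s*cos(s) + 6*sin(s) - 4*cos(s) + C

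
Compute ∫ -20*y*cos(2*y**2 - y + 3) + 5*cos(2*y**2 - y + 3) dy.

Let u = 2*y**2 - y + 3, so du = (4*y - 1) dy.
Rewriting, the integral becomes -5·∫ cos(u) du = -5·sin(u).
Substituting back, u = 2*y**2 - y + 3.

-5*sin(2*y**2 - y + 3) + C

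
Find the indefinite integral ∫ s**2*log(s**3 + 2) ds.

Let u = s**3 + 2, so du = (3*s**2) ds.
The integral becomes (1/3)·∫ log(u) du; integrate by parts with u′=log(u), dv′=du.

s**3*log(s**3 + 2)/3 - s**3/3 + 2*log(s**3 + 2)/3 + C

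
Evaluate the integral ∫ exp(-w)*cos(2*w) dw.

2*exp(-w)*sin(2*w)/5 - exp(-w)*cos(2*w)/5 + C

Let I denote the integral. Integrate by parts with u = cos(2*w), dv = exp(-w) dw, so v = -exp(-w): I = -exp(-w)*cos(2*w) − 2·∫ exp(-w)*sin(2*w) dw.
Apply parts again with u = sin(2*w), dv = exp(-w) dw: ∫ exp(-w)*sin(2*w) dw = -exp(-w)*sin(2*w) + 2·I. Substituting back brings back I: I = 2*exp(-w)*sin(2*w) - exp(-w)*cos(2*w) − 4·I.
Solving for I: (1 + 4)·I equals the remaining terms, so I = (1/5)·(2*exp(-w)*sin(2*w) - exp(-w)*cos(2*w)).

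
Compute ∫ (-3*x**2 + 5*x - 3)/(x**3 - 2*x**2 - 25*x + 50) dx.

-53*log(x - 5)/30 + 5*log(x - 2)/21 - 103*log(x + 5)/70 + C

Factor the denominator: (x - 5)*(x - 2)*(x + 5).
Partial-fraction decomposition: -103/(70*(x + 5)) + 5/(21*(x - 2)) - 53/(30*(x - 5)).
Integrate each term: A/(x−a) contributes A·log|x−a|.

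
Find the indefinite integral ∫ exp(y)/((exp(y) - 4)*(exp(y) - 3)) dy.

Let u = e^y, du = e^y dy.
The integral becomes ∫ du/((u-3)(u-4)); decompose into partial fractions.

log(exp(y) - 4) - log(exp(y) - 3) + C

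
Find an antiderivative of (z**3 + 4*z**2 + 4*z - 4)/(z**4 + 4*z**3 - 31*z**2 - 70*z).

2*log(z)/35 + 241*log(z - 5)/420 - 2*log(z + 2)/35 + 179*log(z + 7)/420 + C

Factor the denominator: z*(z - 5)*(z + 2)*(z + 7).
Partial-fraction decomposition: 179/(420*(z + 7)) - 2/(35*(z + 2)) + 241/(420*(z - 5)) + 2/(35*z).
Integrate each term: A/(z−a) contributes A·log|z−a|.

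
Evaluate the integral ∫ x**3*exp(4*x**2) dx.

(4*x**2 - 1)*exp(4*x**2)/32 + C

Let u = x², du = 2x dx; rewrite as (1/2)∫ u^1·exp(4u) du.
Now integrate by parts 1 time.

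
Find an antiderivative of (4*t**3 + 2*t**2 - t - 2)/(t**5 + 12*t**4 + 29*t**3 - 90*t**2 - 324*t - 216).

Factor the denominator: (t - 3)*(t + 1)*(t + 2)*(t + 6)**2.
Partial-fraction decomposition: 791/(4050*(t + 6)) + 197/(45*(t + 6)**2) - 3/(10*(t + 2)) + 3/(100*(t + 1)) + 121/(1620*(t - 3)).
Integrate each term; A/(t−a) gives A·log|t−a|; A/(t−a)² gives −A/(t−a).

121*log(t - 3)/1620 + 3*log(t + 1)/100 - 3*log(t + 2)/10 + 791*log(t + 6)/4050 - 197/(45*t + 270) + C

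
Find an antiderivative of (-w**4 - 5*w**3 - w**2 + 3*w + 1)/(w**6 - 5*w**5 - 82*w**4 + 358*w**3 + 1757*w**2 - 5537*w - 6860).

Factor the denominator: (w - 7)**2*(w - 4)*(w + 1)*(w + 5)*(w + 7).
Partial-fraction decomposition: 755/(25872*(w + 7)) - 13/(3456*(w + 5)) - 1/(7680*(w + 1)) - 193/(1485*(w - 4)) + 23635/(225792*(w - 7)) - 1381/(1344*(w - 7)**2).
Integrate each term; A/(w−a) gives A·log|w−a|; A/(w−a)² gives −A/(w−a).

23635*log(w - 7)/225792 - 193*log(w - 4)/1485 - log(w + 1)/7680 - 13*log(w + 5)/3456 + 755*log(w + 7)/25872 + 1381/(1344*w - 9408) + C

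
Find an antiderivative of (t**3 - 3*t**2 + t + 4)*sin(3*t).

Use integration by parts with u = t**3 - 3*t**2 + t + 4, dv = sin(3*t) dt, so v = -cos(3*t)/3.
Apply parts 3 times (tabular method): alternate signs, differentiate u down to 0, integrate dv up.

-t**3*cos(3*t)/3 + t**2*sin(3*t)/3 + t**2*cos(3*t) - 2*t*sin(3*t)/3 - t*cos(3*t)/9 + sin(3*t)/27 - 14*cos(3*t)/9 + C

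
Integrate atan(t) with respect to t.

Use integration by parts with u = arctan(t), dv = dt.
Then du = 1/(t**2 + 1) dt.

t*atan(t) - log(t**2 + 1)/2 + C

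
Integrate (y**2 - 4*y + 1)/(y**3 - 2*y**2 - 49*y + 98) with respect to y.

Factor the denominator: (y - 7)*(y - 2)*(y + 7).
Partial-fraction decomposition: 13/(21*(y + 7)) + 1/(15*(y - 2)) + 11/(35*(y - 7)).
Integrate each term: A/(y−a) contributes A·log|y−a|.

11*log(y - 7)/35 + log(y - 2)/15 + 13*log(y + 7)/21 + C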